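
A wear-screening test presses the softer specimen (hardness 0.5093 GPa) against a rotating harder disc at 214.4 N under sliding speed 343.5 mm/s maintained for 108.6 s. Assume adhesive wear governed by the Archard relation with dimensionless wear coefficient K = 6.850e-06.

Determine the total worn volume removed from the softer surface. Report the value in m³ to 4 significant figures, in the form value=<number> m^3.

Printed values are rounded. Each operation runs at exact precision — one final rounding, at 4 significant figures.
Sliding speed v = 343.5 mm/s = 0.3435 m/s. Distance L = v·t = 0.3435 m/s × 108.6 s = 37.30 m.
Hardness H = 0.5093 GPa = 5.093e+08 Pa.
In SI base units, W = 214.4 N, H = 5.093e+08 Pa, K = 6.850e-06.
The Archard volume V = K·W·L/H = 6.850e-06 · 214.4 · 37.30 / 5.093e+08 = 1.076e-10 m³.

value=1.076e-10 m^3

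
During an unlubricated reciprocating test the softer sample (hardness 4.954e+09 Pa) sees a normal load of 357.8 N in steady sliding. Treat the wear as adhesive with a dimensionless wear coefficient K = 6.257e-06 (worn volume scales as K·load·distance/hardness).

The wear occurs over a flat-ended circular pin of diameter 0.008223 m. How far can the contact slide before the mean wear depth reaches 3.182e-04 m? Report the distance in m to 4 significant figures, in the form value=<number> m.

Each operation runs at full precision — intermediates are shown rounded, and one last rounding: four significant figures.
Convert: Contact area A = π·d²/4 = π·(0.008223 m)²/4 = 5.311e-05 m².
In SI base units, W = 357.8 N, H = 4.954e+09 Pa, K = 6.257e-06.
Limit volume V_lim = h_lim·A = 3.182e-04 · 5.311e-05 = 1.690e-08 m³.
Thus life L = V_lim·H/(K·W) = 1.690e-08 · 4.954e+09 / (6.257e-06 · 357.8) = 3.739e+04 m.

value=3.739e+04 m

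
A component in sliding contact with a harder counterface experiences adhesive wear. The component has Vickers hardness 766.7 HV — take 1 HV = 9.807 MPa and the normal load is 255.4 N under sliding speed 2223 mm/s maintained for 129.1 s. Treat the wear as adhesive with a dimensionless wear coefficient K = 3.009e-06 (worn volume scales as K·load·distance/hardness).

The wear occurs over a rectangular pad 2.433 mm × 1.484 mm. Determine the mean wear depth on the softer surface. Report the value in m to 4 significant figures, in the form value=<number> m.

The intermediates are printed rounded — the algebra keeps exact precision — rounded once at the end to 4 significant digits.
Sliding speed v = 2223 mm/s = 2.223 m/s. The distance L = v·t = 2.223 m/s × 129.1 s = 287.0 m.
Hardness H = 766.7 HV × 9.807 MPa/HV = 7519 MPa = 7.519e+09 Pa.
Pad sides 2.433 mm × 1.484 mm = 0.002433 m × 0.001484 m. Contact area A = 0.002433 m × 0.001484 m = 3.611e-06 m².
SI base units throughout: W = 255.4 N, H = 7.519e+09 Pa, K = 3.009e-06.
Archard relation: V = K·W·L/H = 3.009e-06 · 255.4 · 287.0 / 7.519e+09 = 2.933e-11 m³.
Mean depth h = V/A = 2.933e-11 / 3.611e-06 = 8.124e-06 m.

value=8.124e-06 m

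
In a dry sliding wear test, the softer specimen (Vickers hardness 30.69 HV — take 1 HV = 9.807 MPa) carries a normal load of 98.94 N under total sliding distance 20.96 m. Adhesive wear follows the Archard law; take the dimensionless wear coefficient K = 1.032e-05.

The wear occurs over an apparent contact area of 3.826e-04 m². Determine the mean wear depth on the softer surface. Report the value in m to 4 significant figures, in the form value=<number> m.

value=1.859e-07 m

Intermediates are shown rounded — every step maintains full float precision, and one last rounding: four significant figures.
Convert: Hardness H = 30.69 HV × 9.807 MPa/HV = 301.0 MPa = 3.010e+08 Pa.
Collected in SI base units: W = 98.94 N, H = 3.010e+08 Pa, K = 1.032e-05.
By Archard's law, V = K·W·L/H = 1.032e-05 · 98.94 · 20.96 / 3.010e+08 = 7.111e-11 m³.
Wear depth h = V/A = 7.111e-11 / 3.826e-04 = 1.859e-07 m.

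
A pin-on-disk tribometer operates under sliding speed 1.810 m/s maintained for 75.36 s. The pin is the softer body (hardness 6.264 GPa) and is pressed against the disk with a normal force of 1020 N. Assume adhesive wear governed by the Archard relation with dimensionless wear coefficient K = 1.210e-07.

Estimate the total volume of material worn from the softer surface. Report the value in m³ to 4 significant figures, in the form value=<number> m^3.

All working math holds full float precision. The intermediates appear rounded; a single final rounding: 4 significant figures.
Sliding distance L = v·t = 1.810 m/s × 75.36 s = 136.4 m.
Hardness H = 6.264 GPa = 6.264e+09 Pa.
SI base units throughout: W = 1020 N, H = 6.264e+09 Pa, K = 1.210e-07.
Worn volume V = K·W·L/H = 1.210e-07 · 1020 · 136.4 / 6.264e+09 = 2.688e-12 m³.

value=2.688e-12 m^3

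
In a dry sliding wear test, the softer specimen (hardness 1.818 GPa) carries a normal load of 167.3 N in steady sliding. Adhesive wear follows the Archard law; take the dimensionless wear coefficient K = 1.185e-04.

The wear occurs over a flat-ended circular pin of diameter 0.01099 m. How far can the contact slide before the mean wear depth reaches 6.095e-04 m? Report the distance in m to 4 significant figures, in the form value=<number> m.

The computation keeps full precision; printed values are rounded — one last rounding, at four significant digits.
Hardness H = 1.818 GPa = 1.818e+09 Pa.
Contact area A = π·d²/4 = π·(0.01099 m)²/4 = 9.486e-05 m².
Working in SI base units: W = 167.3 N, H = 1.818e+09 Pa, K = 1.185e-04.
Allowed volume V_lim = h_lim·A = 6.095e-04 · 9.486e-05 = 5.782e-08 m³.
Inverting, life L = V_lim·H/(K·W) = 5.782e-08 · 1.818e+09 / (1.185e-04 · 167.3) = 5302 m.

value=5302 m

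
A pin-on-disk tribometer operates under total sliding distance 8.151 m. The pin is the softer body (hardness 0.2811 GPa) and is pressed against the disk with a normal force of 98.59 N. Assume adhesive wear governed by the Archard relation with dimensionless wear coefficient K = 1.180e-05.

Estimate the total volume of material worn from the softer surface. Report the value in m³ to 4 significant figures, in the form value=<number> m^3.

value=3.373e-11 m^3

Each operation carries full precision; displayed values are rounded — rounded once at the end to 4 significant figures.
Hardness H = 0.2811 GPa = 2.811e+08 Pa.
Restated in SI base units: W = 98.59 N, H = 2.811e+08 Pa, K = 1.180e-05.
Wear volume V = K·W·L/H = 1.180e-05 · 98.59 · 8.151 / 2.811e+08 = 3.373e-11 m³.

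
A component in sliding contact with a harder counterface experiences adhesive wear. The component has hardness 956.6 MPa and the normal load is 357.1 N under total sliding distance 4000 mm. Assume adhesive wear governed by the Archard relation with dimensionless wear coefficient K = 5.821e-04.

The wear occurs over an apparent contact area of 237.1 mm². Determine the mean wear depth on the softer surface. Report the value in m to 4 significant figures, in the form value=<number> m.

value=3.666e-06 m

Every step carries full float precision — displayed values are rounded; a lone final rounding, at four significant figures.
Path length L = 4000 mm = 4.000 m.
Hardness H = 956.6 MPa = 9.566e+08 Pa.
Contact area A = 237.1 mm² = 2.371e-04 m².
SI base units throughout: W = 357.1 N, H = 9.566e+08 Pa, K = 5.821e-04.
By Archard's law, V = K·W·L/H = 5.821e-04 · 357.1 · 4.000 / 9.566e+08 = 8.692e-10 m³.
Average depth h = V/A = 8.692e-10 / 2.371e-04 = 3.666e-06 m.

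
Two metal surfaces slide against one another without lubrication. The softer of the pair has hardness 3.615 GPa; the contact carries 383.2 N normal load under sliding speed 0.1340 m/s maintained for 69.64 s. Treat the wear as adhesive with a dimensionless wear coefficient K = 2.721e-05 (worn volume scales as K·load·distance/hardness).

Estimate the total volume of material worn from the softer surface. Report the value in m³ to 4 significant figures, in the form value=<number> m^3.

value=2.692e-11 m^3

All arithmetic runs at full float precision — intermediates appear rounded — rounded just once to 4 significant digits.
Sliding distance L = v·t = 0.1340 m/s × 69.64 s = 9.332 m.
Hardness H = 3.615 GPa = 3.615e+09 Pa.
Collected in SI base units: W = 383.2 N, H = 3.615e+09 Pa, K = 2.721e-05.
Archard volume V = K·W·L/H = 2.721e-05 · 383.2 · 9.332 / 3.615e+09 = 2.692e-11 m³.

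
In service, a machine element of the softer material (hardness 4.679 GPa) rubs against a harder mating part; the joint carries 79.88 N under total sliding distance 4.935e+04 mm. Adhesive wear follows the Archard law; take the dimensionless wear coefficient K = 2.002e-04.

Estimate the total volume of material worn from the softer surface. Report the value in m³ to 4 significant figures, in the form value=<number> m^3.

All arithmetic runs at full precision, and the intermediates appear rounded. Rounded just once: 4 significant digits.
Path length L = 4.935e+04 mm = 49.35 m.
Hardness H = 4.679 GPa = 4.679e+09 Pa.
As SI base values: W = 79.88 N, H = 4.679e+09 Pa, K = 2.002e-04.
By Archard's law, V = K·W·L/H = 2.002e-04 · 79.88 · 49.35 / 4.679e+09 = 1.687e-10 m³.

value=1.687e-10 m^3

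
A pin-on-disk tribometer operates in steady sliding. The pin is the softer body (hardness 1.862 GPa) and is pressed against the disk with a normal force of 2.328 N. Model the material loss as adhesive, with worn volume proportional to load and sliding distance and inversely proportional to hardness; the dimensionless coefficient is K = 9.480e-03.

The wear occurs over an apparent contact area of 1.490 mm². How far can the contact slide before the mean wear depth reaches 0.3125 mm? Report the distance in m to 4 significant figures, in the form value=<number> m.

The intermediates are displayed rounded. All working math keeps full precision — a lone final rounding: four significant figures.
Convert: Hardness H = 1.862 GPa = 1.862e+09 Pa.
Convert: Contact area A = 1.490 mm² = 1.490e-06 m².
Convert: Depth limit h_lim = 0.3125 mm = 3.125e-04 m.
In SI base units, W = 2.328 N, H = 1.862e+09 Pa, K = 9.480e-03.
Limit volume V_lim = h_lim·A = 3.125e-04 · 1.490e-06 = 4.656e-10 m³.
Sliding life L = V_lim·H/(K·W) = 4.656e-10 · 1.862e+09 / (9.480e-03 · 2.328) = 39.28 m.

value=39.28 m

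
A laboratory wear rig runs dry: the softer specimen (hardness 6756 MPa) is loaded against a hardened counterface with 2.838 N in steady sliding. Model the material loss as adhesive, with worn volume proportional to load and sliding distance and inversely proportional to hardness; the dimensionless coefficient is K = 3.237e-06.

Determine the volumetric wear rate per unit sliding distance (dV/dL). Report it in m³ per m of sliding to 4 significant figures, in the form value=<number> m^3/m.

value=1.360e-15 m^3/m

Intermediate values are shown rounded, and all arithmetic keeps full precision — rounded once at the end: four significant digits.
Hardness H = 6756 MPa = 6.756e+09 Pa.
In SI base units: W = 2.838 N, H = 6.756e+09 Pa, K = 3.237e-06.
Volumetric rate dV/dL = K·W/H (no L dependence): 3.237e-06 · 2.838 / 6.756e+09 = 1.360e-15 m³/m.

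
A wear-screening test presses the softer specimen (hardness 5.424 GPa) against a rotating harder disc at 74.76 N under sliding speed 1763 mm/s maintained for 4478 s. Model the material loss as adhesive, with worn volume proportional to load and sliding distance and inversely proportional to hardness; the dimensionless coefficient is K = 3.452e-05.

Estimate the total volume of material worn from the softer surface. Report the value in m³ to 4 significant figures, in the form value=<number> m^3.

The algebra maintains full precision — intermediate values appear rounded. Rounded just once: four significant figures.
Sliding speed v = 1763 mm/s = 1.763 m/s. Path length L = v·t = 1.763 m/s × 4478 s = 7895 m.
Hardness H = 5.424 GPa = 5.424e+09 Pa.
In SI base units, W = 74.76 N, H = 5.424e+09 Pa, K = 3.452e-05.
Worn volume V = K·W·L/H = 3.452e-05 · 74.76 · 7895 / 5.424e+09 = 3.756e-09 m³.

value=3.756e-09 m^3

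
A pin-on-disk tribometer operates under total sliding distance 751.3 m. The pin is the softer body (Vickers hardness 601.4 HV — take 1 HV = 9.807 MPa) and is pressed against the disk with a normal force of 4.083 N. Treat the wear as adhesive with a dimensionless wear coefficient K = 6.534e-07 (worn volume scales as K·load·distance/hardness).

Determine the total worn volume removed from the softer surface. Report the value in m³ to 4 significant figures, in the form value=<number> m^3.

The computation carries exact precision. The intermediates appear rounded; rounded once at the end to 4 significant digits.
Convert: Hardness H = 601.4 HV × 9.807 MPa/HV = 5898 MPa = 5.898e+09 Pa.
Collected in SI base units: W = 4.083 N, H = 5.898e+09 Pa, K = 6.534e-07.
Worn volume V = K·W·L/H = 6.534e-07 · 4.083 · 751.3 / 5.898e+09 = 3.398e-13 m³.

value=3.398e-13 m^3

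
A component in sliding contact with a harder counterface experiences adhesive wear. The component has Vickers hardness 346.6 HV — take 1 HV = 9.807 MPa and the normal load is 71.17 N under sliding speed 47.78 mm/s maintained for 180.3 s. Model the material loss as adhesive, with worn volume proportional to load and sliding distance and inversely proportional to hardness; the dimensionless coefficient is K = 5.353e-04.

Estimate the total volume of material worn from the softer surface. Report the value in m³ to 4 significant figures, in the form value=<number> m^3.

All arithmetic runs at full precision; the intermediates appear rounded. Rounded once at the end to four significant figures.
Convert: Sliding speed v = 47.78 mm/s = 0.04778 m/s. Path length L = v·t = 0.04778 m/s × 180.3 s = 8.615 m.
Convert: Hardness H = 346.6 HV × 9.807 MPa/HV = 3399 MPa = 3.399e+09 Pa.
As SI base values: W = 71.17 N, H = 3.399e+09 Pa, K = 5.353e-04.
Wear volume V = K·W·L/H = 5.353e-04 · 71.17 · 8.615 / 3.399e+09 = 9.655e-11 m³.

value=9.655e-11 m^3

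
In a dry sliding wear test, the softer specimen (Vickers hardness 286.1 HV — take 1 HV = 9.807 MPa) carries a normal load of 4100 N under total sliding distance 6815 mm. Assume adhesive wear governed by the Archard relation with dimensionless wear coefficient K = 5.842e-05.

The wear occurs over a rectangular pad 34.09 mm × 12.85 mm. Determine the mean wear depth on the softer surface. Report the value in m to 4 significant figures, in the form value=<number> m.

value=1.328e-06 m

All working math maintains full precision, and intermediate values appear rounded; one final rounding, at 4 significant figures.
Distance L = 6815 mm = 6.815 m.
Hardness H = 286.1 HV × 9.807 MPa/HV = 2806 MPa = 2.806e+09 Pa.
Pad sides 34.09 mm × 12.85 mm = 0.03409 m × 0.01285 m. Contact area A = 0.03409 m × 0.01285 m = 4.381e-04 m².
As SI base values: W = 4100 N, H = 2.806e+09 Pa, K = 5.842e-05.
Worn volume V = K·W·L/H = 5.842e-05 · 4100 · 6.815 / 2.806e+09 = 5.818e-10 m³.
Average depth h = V/A = 5.818e-10 / 4.381e-04 = 1.328e-06 m.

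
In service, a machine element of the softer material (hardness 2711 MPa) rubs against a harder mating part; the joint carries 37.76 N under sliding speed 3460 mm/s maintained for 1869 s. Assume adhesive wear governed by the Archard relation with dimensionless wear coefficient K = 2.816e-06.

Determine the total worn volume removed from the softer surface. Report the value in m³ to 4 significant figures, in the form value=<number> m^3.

Intermediates are printed rounded. Every step runs at full precision — rounded just once, at four significant figures.
Convert: Sliding speed v = 3460 mm/s = 3.460 m/s. Total distance L = v·t = 3.460 m/s × 1869 s = 6467 m.
Convert: Hardness H = 2711 MPa = 2.711e+09 Pa.
In SI base units, W = 37.76 N, H = 2.711e+09 Pa, K = 2.816e-06.
Archard volume V = K·W·L/H = 2.816e-06 · 37.76 · 6467 / 2.711e+09 = 2.536e-10 m³.

value=2.536e-10 m^3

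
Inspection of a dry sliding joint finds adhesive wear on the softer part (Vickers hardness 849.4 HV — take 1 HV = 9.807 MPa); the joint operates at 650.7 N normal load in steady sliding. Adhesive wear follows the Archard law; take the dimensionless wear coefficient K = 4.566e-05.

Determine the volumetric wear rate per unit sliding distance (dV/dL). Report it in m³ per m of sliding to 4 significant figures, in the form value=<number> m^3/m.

All arithmetic carries full float precision — intermediate values are printed rounded; one last rounding to 4 significant figures.
Convert: Hardness H = 849.4 HV × 9.807 MPa/HV = 8330 MPa = 8.330e+09 Pa.
Collected in SI base units: W = 650.7 N, H = 8.330e+09 Pa, K = 4.566e-05.
The wear rate dV/dL = K·W/H — distance-free: 4.566e-05 · 650.7 / 8.330e+09 = 3.567e-12 m³/m.

value=3.567e-12 m^3/m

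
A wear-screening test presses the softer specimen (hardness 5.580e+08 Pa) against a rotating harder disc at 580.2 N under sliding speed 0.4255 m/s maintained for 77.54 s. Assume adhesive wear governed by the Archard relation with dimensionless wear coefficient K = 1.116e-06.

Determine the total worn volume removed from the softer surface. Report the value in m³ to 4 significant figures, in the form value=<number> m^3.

value=3.829e-11 m^3

Intermediates are printed rounded; all working math runs at full float precision; a lone final rounding: 4 significant digits.
Convert: The distance L = v·t = 0.4255 m/s × 77.54 s = 32.99 m.
SI base units throughout: W = 580.2 N, H = 5.580e+08 Pa, K = 1.116e-06.
Archard volume V = K·W·L/H = 1.116e-06 · 580.2 · 32.99 / 5.580e+08 = 3.829e-11 m³.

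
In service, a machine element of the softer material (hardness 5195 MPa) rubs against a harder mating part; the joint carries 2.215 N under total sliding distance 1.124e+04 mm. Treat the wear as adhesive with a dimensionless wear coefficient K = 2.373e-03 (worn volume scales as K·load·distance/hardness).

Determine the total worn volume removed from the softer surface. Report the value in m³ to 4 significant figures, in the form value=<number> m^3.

Every step holds full precision, and displayed values are rounded; a single final rounding, at four significant digits.
Distance L = 1.124e+04 mm = 11.24 m.
Hardness H = 5195 MPa = 5.195e+09 Pa.
Restated in SI base units: W = 2.215 N, H = 5.195e+09 Pa, K = 2.373e-03.
By Archard's law, V = K·W·L/H = 2.373e-03 · 2.215 · 11.24 / 5.195e+09 = 1.137e-11 m³.

value=1.137e-11 m^3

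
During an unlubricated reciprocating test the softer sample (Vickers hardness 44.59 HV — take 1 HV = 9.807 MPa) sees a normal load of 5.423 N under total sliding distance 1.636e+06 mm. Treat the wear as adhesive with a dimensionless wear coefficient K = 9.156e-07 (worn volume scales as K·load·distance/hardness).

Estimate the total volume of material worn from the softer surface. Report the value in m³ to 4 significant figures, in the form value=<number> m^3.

value=1.858e-11 m^3

All working math keeps exact precision. Shown intermediates are rounded; one last rounding: four significant figures.
Total distance L = 1.636e+06 mm = 1636 m.
Hardness H = 44.59 HV × 9.807 MPa/HV = 437.3 MPa = 4.373e+08 Pa.
Working in SI base units: W = 5.423 N, H = 4.373e+08 Pa, K = 9.156e-07.
Wear volume V = K·W·L/H = 9.156e-07 · 5.423 · 1636 / 4.373e+08 = 1.858e-11 m³.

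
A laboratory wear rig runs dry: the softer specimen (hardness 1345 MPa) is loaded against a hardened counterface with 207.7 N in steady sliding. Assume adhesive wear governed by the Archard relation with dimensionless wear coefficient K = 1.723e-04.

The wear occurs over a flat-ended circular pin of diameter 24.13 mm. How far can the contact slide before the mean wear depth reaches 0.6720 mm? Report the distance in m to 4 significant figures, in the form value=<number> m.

Intermediates are shown rounded; all arithmetic carries exact precision. Rounded just once to 4 significant figures.
Convert: Hardness H = 1345 MPa = 1.345e+09 Pa.
Convert: Pin diameter d = 24.13 mm = 0.02413 m. Contact area A = π·d²/4 = π·(0.02413 m)²/4 = 4.573e-04 m².
Convert: Depth limit h_lim = 0.6720 mm = 6.720e-04 m.
In SI base units, W = 207.7 N, H = 1.345e+09 Pa, K = 1.723e-04.
At the depth limit, V_lim = h_lim·A = 6.720e-04 · 4.573e-04 = 3.073e-07 m³.
Inverting, life L = V_lim·H/(K·W) = 3.073e-07 · 1.345e+09 / (1.723e-04 · 207.7) = 1.155e+04 m.

value=1.155e+04 m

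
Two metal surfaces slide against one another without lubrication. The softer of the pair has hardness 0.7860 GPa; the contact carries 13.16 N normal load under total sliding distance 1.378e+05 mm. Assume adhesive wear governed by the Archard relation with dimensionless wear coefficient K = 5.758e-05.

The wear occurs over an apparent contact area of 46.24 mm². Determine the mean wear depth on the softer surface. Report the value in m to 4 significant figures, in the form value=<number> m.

Each operation keeps full precision. Shown intermediates are rounded — a single final rounding: four significant digits.
Convert: Total distance L = 1.378e+05 mm = 137.8 m.
Convert: Hardness H = 0.7860 GPa = 7.860e+08 Pa.
Convert: Contact area A = 46.24 mm² = 4.624e-05 m².
SI base units throughout: W = 13.16 N, H = 7.860e+08 Pa, K = 5.758e-05.
Apply Archard: V = K·W·L/H = 5.758e-05 · 13.16 · 137.8 / 7.860e+08 = 1.328e-10 m³.
Depth h = V/A = 1.328e-10 / 4.624e-05 = 2.873e-06 m.

value=2.873e-06 m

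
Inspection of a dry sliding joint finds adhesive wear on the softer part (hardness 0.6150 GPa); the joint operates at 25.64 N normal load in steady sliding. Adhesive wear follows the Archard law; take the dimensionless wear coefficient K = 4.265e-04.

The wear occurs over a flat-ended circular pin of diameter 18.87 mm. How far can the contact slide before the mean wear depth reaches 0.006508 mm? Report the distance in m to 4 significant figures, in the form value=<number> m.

Printed values are rounded — each operation carries full precision — one last rounding: four significant digits.
Hardness H = 0.6150 GPa = 6.150e+08 Pa.
Pin diameter d = 18.87 mm = 0.01887 m. Contact area A = π·d²/4 = π·(0.01887 m)²/4 = 2.797e-04 m².
Depth limit h_lim = 0.006508 mm = 6.508e-06 m.
SI base units throughout: W = 25.64 N, H = 6.150e+08 Pa, K = 4.265e-04.
Wearable volume V_lim = h_lim·A = 6.508e-06 · 2.797e-04 = 1.820e-09 m³.
Thus life L = V_lim·H/(K·W) = 1.820e-09 · 6.150e+08 / (4.265e-04 · 25.64) = 102.4 m.

value=102.4 m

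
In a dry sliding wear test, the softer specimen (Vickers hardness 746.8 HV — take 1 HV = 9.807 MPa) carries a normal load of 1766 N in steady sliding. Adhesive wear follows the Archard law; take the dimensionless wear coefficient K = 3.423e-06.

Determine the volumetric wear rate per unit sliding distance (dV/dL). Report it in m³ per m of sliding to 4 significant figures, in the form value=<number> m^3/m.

value=8.254e-13 m^3/m

Displayed values are rounded, and the computation maintains full precision — one final rounding, at four significant digits.
Convert: Hardness H = 746.8 HV × 9.807 MPa/HV = 7324 MPa = 7.324e+09 Pa.
Collected in SI base units: W = 1766 N, H = 7.324e+09 Pa, K = 3.423e-06.
The wear rate dV/dL = K·W/H (no L dependence): 3.423e-06 · 1766 / 7.324e+09 = 8.254e-13 m³/m.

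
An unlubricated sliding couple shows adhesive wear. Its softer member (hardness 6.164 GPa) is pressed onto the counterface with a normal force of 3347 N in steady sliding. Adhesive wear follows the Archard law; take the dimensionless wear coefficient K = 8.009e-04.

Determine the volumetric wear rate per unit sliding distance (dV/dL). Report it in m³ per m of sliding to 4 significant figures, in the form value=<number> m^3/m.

value=4.349e-10 m^3/m

All arithmetic maintains full float precision, and intermediate values are displayed rounded, and one final rounding to 4 significant digits.
Convert: Hardness H = 6.164 GPa = 6.164e+09 Pa.
Restated in SI base units: W = 3347 N, H = 6.164e+09 Pa, K = 8.009e-04.
Volumetric rate dV/dL = K·W/H (no L dependence): 8.009e-04 · 3347 / 6.164e+09 = 4.349e-10 m³/m.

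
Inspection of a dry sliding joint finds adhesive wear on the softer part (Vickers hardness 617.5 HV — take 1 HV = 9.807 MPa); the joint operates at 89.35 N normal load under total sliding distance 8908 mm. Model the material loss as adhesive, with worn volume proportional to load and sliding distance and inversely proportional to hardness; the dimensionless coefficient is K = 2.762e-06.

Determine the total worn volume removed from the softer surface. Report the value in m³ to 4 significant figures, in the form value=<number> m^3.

Each operation runs at exact precision — intermediate values are printed rounded, and a single final rounding, at 4 significant figures.
Convert: Distance L = 8908 mm = 8.908 m.
Convert: Hardness H = 617.5 HV × 9.807 MPa/HV = 6056 MPa = 6.056e+09 Pa.
As SI base values: W = 89.35 N, H = 6.056e+09 Pa, K = 2.762e-06.
Wear volume V = K·W·L/H = 2.762e-06 · 89.35 · 8.908 / 6.056e+09 = 3.630e-13 m³.

value=3.630e-13 m^3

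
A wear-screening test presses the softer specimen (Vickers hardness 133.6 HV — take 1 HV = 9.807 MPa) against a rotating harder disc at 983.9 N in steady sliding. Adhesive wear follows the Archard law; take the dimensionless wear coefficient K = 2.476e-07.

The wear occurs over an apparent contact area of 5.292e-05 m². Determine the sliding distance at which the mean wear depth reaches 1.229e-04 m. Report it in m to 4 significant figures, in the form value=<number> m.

value=3.498e+04 m

All arithmetic keeps full float precision. Intermediates are printed rounded; one final rounding, at 4 significant figures.
Convert: Hardness H = 133.6 HV × 9.807 MPa/HV = 1310 MPa = 1.310e+09 Pa.
As SI base values: W = 983.9 N, H = 1.310e+09 Pa, K = 2.476e-07.
Wearable volume V_lim = h_lim·A = 1.229e-04 · 5.292e-05 = 6.504e-09 m³.
Life L = V_lim·H/(K·W) = 6.504e-09 · 1.310e+09 / (2.476e-07 · 983.9) = 3.498e+04 m.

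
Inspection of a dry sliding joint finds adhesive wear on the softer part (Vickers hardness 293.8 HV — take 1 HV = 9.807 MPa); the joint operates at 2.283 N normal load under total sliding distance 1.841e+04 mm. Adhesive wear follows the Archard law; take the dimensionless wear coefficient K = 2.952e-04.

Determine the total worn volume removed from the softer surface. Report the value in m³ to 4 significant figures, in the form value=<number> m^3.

Intermediates are printed rounded. All arithmetic holds full float precision; rounded once at the end, at four significant figures.
Distance covered L = 1.841e+04 mm = 18.41 m.
Hardness H = 293.8 HV × 9.807 MPa/HV = 2881 MPa = 2.881e+09 Pa.
Expressed in SI base units: W = 2.283 N, H = 2.881e+09 Pa, K = 2.952e-04.
Archard volume V = K·W·L/H = 2.952e-04 · 2.283 · 18.41 / 2.881e+09 = 4.306e-12 m³.

value=4.306e-12 m^3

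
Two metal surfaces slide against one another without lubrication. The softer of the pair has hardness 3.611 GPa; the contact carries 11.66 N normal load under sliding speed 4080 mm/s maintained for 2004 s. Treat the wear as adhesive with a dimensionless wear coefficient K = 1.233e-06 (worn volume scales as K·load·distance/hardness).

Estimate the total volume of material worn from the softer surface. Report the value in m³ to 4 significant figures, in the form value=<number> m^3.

value=3.255e-11 m^3

All working math carries full float precision; quoted intermediates are rounded, and rounded once at the end to 4 significant figures.
Sliding speed v = 4080 mm/s = 4.080 m/s. Sliding distance L = v·t = 4.080 m/s × 2004 s = 8176 m.
Hardness H = 3.611 GPa = 3.611e+09 Pa.
Collected in SI base units: W = 11.66 N, H = 3.611e+09 Pa, K = 1.233e-06.
Archard volume V = K·W·L/H = 1.233e-06 · 11.66 · 8176 / 3.611e+09 = 3.255e-11 m³.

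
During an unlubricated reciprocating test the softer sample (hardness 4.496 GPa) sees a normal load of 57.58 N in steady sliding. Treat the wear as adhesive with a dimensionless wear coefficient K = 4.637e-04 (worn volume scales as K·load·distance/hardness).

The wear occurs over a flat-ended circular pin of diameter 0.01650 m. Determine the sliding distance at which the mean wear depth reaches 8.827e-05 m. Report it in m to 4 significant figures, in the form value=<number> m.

value=3178 m

All working math keeps exact precision; intermediate values are shown rounded, and a single final rounding: four significant digits.
Convert: Hardness H = 4.496 GPa = 4.496e+09 Pa.
Convert: Contact area A = π·d²/4 = π·(0.01650 m)²/4 = 2.138e-04 m².
SI base units throughout: W = 57.58 N, H = 4.496e+09 Pa, K = 4.637e-04.
Allowed volume V_lim = h_lim·A = 8.827e-05 · 2.138e-04 = 1.887e-08 m³.
Life L = V_lim·H/(K·W) = 1.887e-08 · 4.496e+09 / (4.637e-04 · 57.58) = 3178 m.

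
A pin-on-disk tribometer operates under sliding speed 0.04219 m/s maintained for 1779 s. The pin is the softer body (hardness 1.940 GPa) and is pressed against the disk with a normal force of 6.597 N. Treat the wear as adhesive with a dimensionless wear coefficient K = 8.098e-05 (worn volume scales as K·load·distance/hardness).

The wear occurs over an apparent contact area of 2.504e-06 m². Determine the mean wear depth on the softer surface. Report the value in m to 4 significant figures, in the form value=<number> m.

value=8.254e-06 m

The algebra carries full float precision — printed values are rounded — a single final rounding to four significant digits.
Convert: Path length L = v·t = 0.04219 m/s × 1779 s = 75.06 m.
Convert: Hardness H = 1.940 GPa = 1.940e+09 Pa.
Expressed in SI base units: W = 6.597 N, H = 1.940e+09 Pa, K = 8.098e-05.
By Archard's law, V = K·W·L/H = 8.098e-05 · 6.597 · 75.06 / 1.940e+09 = 2.067e-11 m³.
Depth of wear h = V/A = 2.067e-11 / 2.504e-06 = 8.254e-06 m.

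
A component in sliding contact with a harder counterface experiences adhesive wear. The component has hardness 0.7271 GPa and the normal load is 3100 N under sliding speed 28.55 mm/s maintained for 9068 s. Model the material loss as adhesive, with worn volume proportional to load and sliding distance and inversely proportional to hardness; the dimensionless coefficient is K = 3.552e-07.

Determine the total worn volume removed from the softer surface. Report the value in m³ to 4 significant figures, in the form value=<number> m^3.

value=3.921e-10 m^3

The computation runs at full precision, and intermediates are displayed rounded, and rounded just once: 4 significant figures.
Convert: Sliding speed v = 28.55 mm/s = 0.02855 m/s. Total distance L = v·t = 0.02855 m/s × 9068 s = 258.9 m.
Convert: Hardness H = 0.7271 GPa = 7.271e+08 Pa.
Restated in SI base units: W = 3100 N, H = 7.271e+08 Pa, K = 3.552e-07.
Worn volume V = K·W·L/H = 3.552e-07 · 3100 · 258.9 / 7.271e+08 = 3.921e-10 m³.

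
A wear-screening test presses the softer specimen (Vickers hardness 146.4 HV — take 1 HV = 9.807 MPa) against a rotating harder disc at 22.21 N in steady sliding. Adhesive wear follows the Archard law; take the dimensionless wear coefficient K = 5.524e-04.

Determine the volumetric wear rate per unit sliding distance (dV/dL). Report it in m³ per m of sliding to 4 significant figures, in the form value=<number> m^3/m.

All working math keeps exact precision — intermediates are shown rounded — rounded once at the end to 4 significant digits.
Convert: Hardness H = 146.4 HV × 9.807 MPa/HV = 1436 MPa = 1.436e+09 Pa.
Restated in SI base units: W = 22.21 N, H = 1.436e+09 Pa, K = 5.524e-04.
The wear rate dV/dL = K·W/H — distance-free: 5.524e-04 · 22.21 / 1.436e+09 = 8.545e-12 m³/m.

value=8.545e-12 m^3/m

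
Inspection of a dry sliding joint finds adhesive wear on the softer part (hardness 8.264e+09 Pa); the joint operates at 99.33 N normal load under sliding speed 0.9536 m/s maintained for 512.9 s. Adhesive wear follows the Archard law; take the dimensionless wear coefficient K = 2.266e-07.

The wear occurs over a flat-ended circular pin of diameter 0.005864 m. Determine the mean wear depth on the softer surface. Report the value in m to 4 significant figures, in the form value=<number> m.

Intermediates are printed rounded, and the algebra maintains exact precision — rounded just once, at 4 significant figures.
Convert: Path length L = v·t = 0.9536 m/s × 512.9 s = 489.1 m.
Convert: Contact area A = π·d²/4 = π·(0.005864 m)²/4 = 2.701e-05 m².
Working in SI base units: W = 99.33 N, H = 8.264e+09 Pa, K = 2.266e-07.
Archard volume V = K·W·L/H = 2.266e-07 · 99.33 · 489.1 / 8.264e+09 = 1.332e-12 m³.
Average depth h = V/A = 1.332e-12 / 2.701e-05 = 4.933e-08 m.

value=4.933e-08 m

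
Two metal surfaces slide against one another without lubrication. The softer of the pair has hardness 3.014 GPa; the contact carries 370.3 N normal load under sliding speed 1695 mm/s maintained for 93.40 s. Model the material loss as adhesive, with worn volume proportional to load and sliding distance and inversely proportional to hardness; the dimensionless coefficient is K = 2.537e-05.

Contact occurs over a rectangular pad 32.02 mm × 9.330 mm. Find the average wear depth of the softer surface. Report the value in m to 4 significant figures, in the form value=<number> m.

Each operation holds full precision; intermediate values are displayed rounded, and rounded just once, at four significant figures.
Sliding speed v = 1695 mm/s = 1.695 m/s. The distance L = v·t = 1.695 m/s × 93.40 s = 158.3 m.
Hardness H = 3.014 GPa = 3.014e+09 Pa.
Pad sides 32.02 mm × 9.330 mm = 0.03202 m × 0.009330 m. Contact area A = 0.03202 m × 0.009330 m = 2.987e-04 m².
As SI base values: W = 370.3 N, H = 3.014e+09 Pa, K = 2.537e-05.
Wear volume V = K·W·L/H = 2.537e-05 · 370.3 · 158.3 / 3.014e+09 = 4.935e-10 m³.
Mean depth h = V/A = 4.935e-10 / 2.987e-04 = 1.652e-06 m.

value=1.652e-06 m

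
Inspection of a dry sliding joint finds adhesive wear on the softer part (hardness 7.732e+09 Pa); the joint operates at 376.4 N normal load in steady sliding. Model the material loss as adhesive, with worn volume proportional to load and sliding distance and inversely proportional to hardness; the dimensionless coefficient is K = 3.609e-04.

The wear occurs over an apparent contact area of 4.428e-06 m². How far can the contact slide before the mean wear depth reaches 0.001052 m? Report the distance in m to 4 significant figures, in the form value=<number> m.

Intermediates are printed rounded — all working math keeps exact precision. Rounded just once to four significant digits.
Restated in SI base units: W = 376.4 N, H = 7.732e+09 Pa, K = 3.609e-04.
Wearable volume V_lim = h_lim·A = 0.001052 · 4.428e-06 = 4.658e-09 m³.
So the life L = V_lim·H/(K·W) = 4.658e-09 · 7.732e+09 / (3.609e-04 · 376.4) = 265.1 m.

value=265.1 m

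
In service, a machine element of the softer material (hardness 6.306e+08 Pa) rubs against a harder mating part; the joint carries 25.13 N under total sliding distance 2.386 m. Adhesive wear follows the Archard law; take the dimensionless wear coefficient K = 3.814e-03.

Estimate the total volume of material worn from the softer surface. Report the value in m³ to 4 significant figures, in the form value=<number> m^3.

value=3.627e-10 m^3

Intermediates are displayed rounded, and all working math carries full precision. Rounded just once, at four significant figures.
Working in SI base units: W = 25.13 N, H = 6.306e+08 Pa, K = 3.814e-03.
The Archard volume V = K·W·L/H = 3.814e-03 · 25.13 · 2.386 / 6.306e+08 = 3.627e-10 m³.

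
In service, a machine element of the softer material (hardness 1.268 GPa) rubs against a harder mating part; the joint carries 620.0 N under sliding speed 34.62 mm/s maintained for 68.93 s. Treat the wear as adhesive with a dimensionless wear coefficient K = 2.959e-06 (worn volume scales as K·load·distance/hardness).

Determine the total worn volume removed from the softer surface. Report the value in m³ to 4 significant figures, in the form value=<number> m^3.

value=3.453e-12 m^3

Quoted intermediates are rounded — the algebra runs at full float precision; one final rounding: four significant figures.
Convert: Sliding speed v = 34.62 mm/s = 0.03462 m/s. The distance L = v·t = 0.03462 m/s × 68.93 s = 2.386 m.
Convert: Hardness H = 1.268 GPa = 1.268e+09 Pa.
Restated in SI base units: W = 620.0 N, H = 1.268e+09 Pa, K = 2.959e-06.
By Archard's law, V = K·W·L/H = 2.959e-06 · 620.0 · 2.386 / 1.268e+09 = 3.453e-12 m³.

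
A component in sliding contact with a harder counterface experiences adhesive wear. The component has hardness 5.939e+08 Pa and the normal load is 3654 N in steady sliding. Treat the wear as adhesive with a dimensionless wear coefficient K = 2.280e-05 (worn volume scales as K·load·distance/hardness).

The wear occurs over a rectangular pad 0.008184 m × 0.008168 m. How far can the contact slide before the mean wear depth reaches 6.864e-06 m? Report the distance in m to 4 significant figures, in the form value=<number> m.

value=3.271 m

Intermediate values are printed rounded. The algebra keeps exact precision; a single final rounding to 4 significant figures.
Convert: Contact area A = 0.008184 m × 0.008168 m = 6.685e-05 m².
Working in SI base units: W = 3654 N, H = 5.939e+08 Pa, K = 2.280e-05.
Volume at the limit: V_lim = h_lim·A = 6.864e-06 · 6.685e-05 = 4.588e-10 m³.
Thus life L = V_lim·H/(K·W) = 4.588e-10 · 5.939e+08 / (2.280e-05 · 3654) = 3.271 m.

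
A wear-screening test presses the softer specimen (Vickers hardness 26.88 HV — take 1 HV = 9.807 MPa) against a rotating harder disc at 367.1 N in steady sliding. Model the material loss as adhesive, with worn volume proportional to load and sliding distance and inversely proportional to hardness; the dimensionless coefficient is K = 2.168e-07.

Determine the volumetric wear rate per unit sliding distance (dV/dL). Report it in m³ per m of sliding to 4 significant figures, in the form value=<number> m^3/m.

value=3.019e-13 m^3/m

Each operation maintains full precision. The intermediates are printed rounded, and one last rounding to 4 significant digits.
Convert: Hardness H = 26.88 HV × 9.807 MPa/HV = 263.6 MPa = 2.636e+08 Pa.
SI base units throughout: W = 367.1 N, H = 2.636e+08 Pa, K = 2.168e-07.
Sliding wear rate dV/dL = K·W/H — distance-free: 2.168e-07 · 367.1 / 2.636e+08 = 3.019e-13 m³/m.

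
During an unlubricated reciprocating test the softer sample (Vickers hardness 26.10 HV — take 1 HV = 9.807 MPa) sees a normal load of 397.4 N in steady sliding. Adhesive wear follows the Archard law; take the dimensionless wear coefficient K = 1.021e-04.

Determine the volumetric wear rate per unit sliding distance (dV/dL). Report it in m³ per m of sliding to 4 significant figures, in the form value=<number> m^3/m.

value=1.585e-10 m^3/m

Each operation keeps exact precision; intermediate values are displayed rounded; one final rounding, at four significant digits.
Hardness H = 26.10 HV × 9.807 MPa/HV = 256.0 MPa = 2.560e+08 Pa.
Collected in SI base units: W = 397.4 N, H = 2.560e+08 Pa, K = 1.021e-04.
The wear rate dV/dL = K·W/H (no L dependence): 1.021e-04 · 397.4 / 2.560e+08 = 1.585e-10 m³/m.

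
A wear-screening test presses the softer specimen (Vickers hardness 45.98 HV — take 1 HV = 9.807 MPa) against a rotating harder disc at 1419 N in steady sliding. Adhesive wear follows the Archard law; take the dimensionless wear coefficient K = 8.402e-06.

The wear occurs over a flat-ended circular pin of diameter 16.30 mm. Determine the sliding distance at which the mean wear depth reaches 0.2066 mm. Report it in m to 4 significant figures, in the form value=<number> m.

value=1631 m

Displayed values are rounded, and the computation runs at full float precision — rounded just once, at four significant digits.
Convert: Hardness H = 45.98 HV × 9.807 MPa/HV = 450.9 MPa = 4.509e+08 Pa.
Convert: Pin diameter d = 16.30 mm = 0.01630 m. Contact area A = π·d²/4 = π·(0.01630 m)²/4 = 2.087e-04 m².
Convert: Depth limit h_lim = 0.2066 mm = 2.066e-04 m.
Collected in SI base units: W = 1419 N, H = 4.509e+08 Pa, K = 8.402e-06.
Volume at the limit: V_lim = h_lim·A = 2.066e-04 · 2.087e-04 = 4.311e-08 m³.
Life L = V_lim·H/(K·W) = 4.311e-08 · 4.509e+08 / (8.402e-06 · 1419) = 1631 m.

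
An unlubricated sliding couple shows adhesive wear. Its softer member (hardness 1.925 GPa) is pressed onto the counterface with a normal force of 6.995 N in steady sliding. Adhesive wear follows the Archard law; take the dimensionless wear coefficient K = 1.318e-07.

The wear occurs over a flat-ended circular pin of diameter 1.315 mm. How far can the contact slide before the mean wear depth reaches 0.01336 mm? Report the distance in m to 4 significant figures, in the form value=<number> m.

All arithmetic carries full float precision; intermediate values are shown rounded. Rounded once at the end to four significant digits.
Hardness H = 1.925 GPa = 1.925e+09 Pa.
Pin diameter d = 1.315 mm = 0.001315 m. Contact area A = π·d²/4 = π·(0.001315 m)²/4 = 1.358e-06 m².
Depth limit h_lim = 0.01336 mm = 1.336e-05 m.
Working in SI base units: W = 6.995 N, H = 1.925e+09 Pa, K = 1.318e-07.
Wearable volume V_lim = h_lim·A = 1.336e-05 · 1.358e-06 = 1.814e-11 m³.
Inverting, life L = V_lim·H/(K·W) = 1.814e-11 · 1.925e+09 / (1.318e-07 · 6.995) = 3.789e+04 m.

value=3.789e+04 m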